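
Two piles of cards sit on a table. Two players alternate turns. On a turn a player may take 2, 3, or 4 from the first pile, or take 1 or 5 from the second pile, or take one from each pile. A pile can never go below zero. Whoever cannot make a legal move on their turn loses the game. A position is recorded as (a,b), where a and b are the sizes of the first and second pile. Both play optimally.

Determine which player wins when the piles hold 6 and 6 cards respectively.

Build the W/L table. Terminal = L. A non-terminal position is W if it has a move to some L; otherwise it is L.
No move ever increases a pile, so every position that can arise here has a ≤ 6 and b ≤ 6; it is enough to label the cells with 0 ≤ a ≤ 6 and 0 ≤ b ≤ 6.
Every move lowers a or b (never raises either), so fill the grid row by row in increasing a, and left to right within a row: each cell's successors are then already labelled.
      b=0  b=1  b=2  b=3  b=4  b=5  b=6
a=0:    L    W    L    W    L    W    L
a=1:    L    W    L    W    L    W    L
a=2:    W    W    W    W    W    W    W
a=3:    W    L    W    L    W    L    W
a=4:    W    L    W    L    W    L    W
a=5:    W    W    W    W    W    W    W
a=6:    L    W    L    W    L    W    L
Cells with no legal move (terminal, hence L): (0,0), (1,0).
The remaining L cells, each justified by listing all of its moves:
(0,2): L (sole option (0,1)(W) is W)
(0,4): L (sole option (0,3)(W) is W)
(0,6): L (options (0,5)(W), (0,1)(W) are all W)
(1,2): L (options (1,1)(W), (0,1)(W) are all W)
(1,4): L (options (1,3)(W), (0,3)(W) are all W)
(1,6): L (options (1,5)(W), (1,1)(W), (0,5)(W) are all W)
(3,1): L (options (1,1)(W), (0,1)(W), (3,0)(W), (2,0)(W) are all W)
(3,3): L (options (1,3)(W), (0,3)(W), (3,2)(W), (2,2)(W) are all W)
(3,5): L (options (1,5)(W), (0,5)(W), (3,4)(W), (3,0)(W), (2,4)(W) are all W)
(4,1): L (options (2,1)(W), (1,1)(W), (0,1)(W), (4,0)(W), (3,0)(W) are all W)
(4,3): L (options (2,3)(W), (1,3)(W), (0,3)(W), (4,2)(W), (3,2)(W) are all W)
(4,5): L (options (2,5)(W), (1,5)(W), (0,5)(W), (4,4)(W), (4,0)(W), (3,4)(W) are all W)
(6,0): L (options (4,0)(W), (3,0)(W), (2,0)(W) are all W)
(6,2): L (options (4,2)(W), (3,2)(W), (2,2)(W), (6,1)(W), (5,1)(W) are all W)
(6,4): L (options (4,4)(W), (3,4)(W), (2,4)(W), (6,3)(W), (5,3)(W) are all W)
(6,6): L (options (4,6)(W), (3,6)(W), (2,6)(W), (6,5)(W), (6,1)(W), (5,5)(W) are all W)
Every other cell has at least one move into one of the L cells above, so it is W.
Every move from (6,6) reaches a W position, so the mover loses.

The second player wins.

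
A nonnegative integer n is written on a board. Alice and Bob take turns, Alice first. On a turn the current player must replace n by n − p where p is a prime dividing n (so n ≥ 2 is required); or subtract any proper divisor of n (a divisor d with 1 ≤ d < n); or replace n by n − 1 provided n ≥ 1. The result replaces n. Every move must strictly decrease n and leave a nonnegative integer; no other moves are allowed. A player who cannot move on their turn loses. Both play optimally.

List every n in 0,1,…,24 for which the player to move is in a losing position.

Use the standard recursion: the mover loses at a terminal position; elsewhere, the mover wins exactly when some move hands the opponent an L position.
n=0: no move → L
n=1: can move to 0, which is L ⇒ W
n=2: can move to 0, which is L ⇒ W
n=3: can move to 0, which is L ⇒ W
n=4: moves to 2(W), 3(W); every one is W ⇒ L
n=5: can move to 0, which is L ⇒ W
n=6: can move to 4, which is L ⇒ W
n=7: can move to 0, which is L ⇒ W
n=8: can move to 4, which is L ⇒ W
n=9: moves to 6(W), 8(W); every one is W ⇒ L
n=10: can move to 9, which is L ⇒ W
n=11: can move to 0, which is L ⇒ W
n=12: can move to 9, which is L ⇒ W
n=13: can move to 0, which is L ⇒ W
n=14: moves to 7(W), 12(W), 13(W); every one is W ⇒ L
n=15: can move to 14, which is L ⇒ W
n=16: can move to 14, which is L ⇒ W
n=17: can move to 0, which is L ⇒ W
n=18: can move to 9, which is L ⇒ W
n=19: can move to 0, which is L ⇒ W
n=20: moves to 10(W), 15(W), 16(W), 18(W), 19(W); every one is W ⇒ L
n=21: can move to 14, which is L ⇒ W
n=22: can move to 20, which is L ⇒ W
n=23: can move to 0, which is L ⇒ W
n=24: can move to 20, which is L ⇒ W
Reading off the rows marked L gives the requested list; there are 5 such values of n.

0, 4, 9, 14, 20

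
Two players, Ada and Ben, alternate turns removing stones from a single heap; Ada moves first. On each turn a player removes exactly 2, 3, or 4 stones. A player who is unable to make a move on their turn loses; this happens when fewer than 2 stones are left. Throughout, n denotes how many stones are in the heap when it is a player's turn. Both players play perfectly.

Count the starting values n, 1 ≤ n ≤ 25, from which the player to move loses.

Positions with no move are L. A position that does have a move is losing for the player to move precisely when every available move leads to a winning position for the opponent. Fill in the labels:
n=0: no move → L
n=1: no move → L
n=2: can move to 0, which is L ⇒ W
n=3: can move to 1, which is L ⇒ W
n=4: can move to 1, which is L ⇒ W
n=5: can move to 1, which is L ⇒ W
n=6: moves to 4(W), 3(W), 2(W); every one is W ⇒ L
n=7: moves to 5(W), 4(W), 3(W); every one is W ⇒ L
n=8: can move to 6, which is L ⇒ W
n=9: can move to 7, which is L ⇒ W
n=10: can move to 7, which is L ⇒ W
n=11: can move to 7, which is L ⇒ W
n=12: moves to 10(W), 9(W), 8(W); every one is W ⇒ L
n=13: moves to 11(W), 10(W), 9(W); every one is W ⇒ L
n=14: can move to 12, which is L ⇒ W
n=15: can move to 13, which is L ⇒ W
n=16: can move to 13, which is L ⇒ W
n=17: can move to 13, which is L ⇒ W
n=18: moves to 16(W), 15(W), 14(W); every one is W ⇒ L
n=19: moves to 17(W), 16(W), 15(W); every one is W ⇒ L
n=20: can move to 18, which is L ⇒ W
n=21: can move to 19, which is L ⇒ W
n=22: can move to 19, which is L ⇒ W
n=23: can move to 19, which is L ⇒ W
n=24: moves to 22(W), 21(W), 20(W); every one is W ⇒ L
n=25: moves to 23(W), 22(W), 21(W); every one is W ⇒ L
L entries with 1 ≤ n ≤ 25 (n=0 is outside the asked range and is not counted): n = 1, 6, 7, 12, 13, 18, 19, 24, 25; that makes 9.

9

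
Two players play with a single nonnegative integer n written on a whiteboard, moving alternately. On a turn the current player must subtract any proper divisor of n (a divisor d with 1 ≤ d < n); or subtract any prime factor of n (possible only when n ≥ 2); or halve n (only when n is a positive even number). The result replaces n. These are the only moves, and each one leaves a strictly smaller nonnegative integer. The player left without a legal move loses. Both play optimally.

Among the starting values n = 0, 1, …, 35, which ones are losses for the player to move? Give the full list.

0, 1, 4, 9, 14, 20, 26, 32, 35

Use the standard recursion: the mover loses at a terminal position; elsewhere, the mover wins exactly when some move hands the opponent an L position.
n=0: no move → L
n=1: no move → L
n=2: can move to 0, which is L ⇒ W
n=3: can move to 0, which is L ⇒ W
n=4: moves to 2(W), 3(W); every one is W ⇒ L
n=5: can move to 0, which is L ⇒ W
n=6: can move to 4, which is L ⇒ W
n=7: can move to 0, which is L ⇒ W
n=8: can move to 4, which is L ⇒ W
n=9: moves to 6(W), 8(W); every one is W ⇒ L
n=10: can move to 9, which is L ⇒ W
n=11: can move to 0, which is L ⇒ W
n=12: can move to 9, which is L ⇒ W
n=13: can move to 0, which is L ⇒ W
n=14: moves to 7(W), 12(W), 13(W); every one is W ⇒ L
n=15: can move to 14, which is L ⇒ W
n=16: can move to 14, which is L ⇒ W
n=17: can move to 0, which is L ⇒ W
n=18: can move to 9, which is L ⇒ W
n=19: can move to 0, which is L ⇒ W
n=20: moves to 10(W), 15(W), 16(W), 18(W), 19(W); every one is W ⇒ L
n=21: can move to 14, which is L ⇒ W
n=22: can move to 20, which is L ⇒ W
n=23: can move to 0, which is L ⇒ W
n=24: can move to 20, which is L ⇒ W
n=25: can move to 20, which is L ⇒ W
n=26: moves to 13(W), 24(W), 25(W); every one is W ⇒ L
n=27: can move to 26, which is L ⇒ W
n=28: can move to 14, which is L ⇒ W
n=29: can move to 0, which is L ⇒ W
n=30: can move to 20, which is L ⇒ W
n=31: can move to 0, which is L ⇒ W
n=32: moves to 16(W), 24(W), 28(W), 30(W), 31(W); every one is W ⇒ L
n=33: can move to 32, which is L ⇒ W
n=34: can move to 32, which is L ⇒ W
n=35: moves to 28(W), 30(W), 34(W); every one is W ⇒ L
Reading off the rows marked L gives the requested list; there are 9 such values of n.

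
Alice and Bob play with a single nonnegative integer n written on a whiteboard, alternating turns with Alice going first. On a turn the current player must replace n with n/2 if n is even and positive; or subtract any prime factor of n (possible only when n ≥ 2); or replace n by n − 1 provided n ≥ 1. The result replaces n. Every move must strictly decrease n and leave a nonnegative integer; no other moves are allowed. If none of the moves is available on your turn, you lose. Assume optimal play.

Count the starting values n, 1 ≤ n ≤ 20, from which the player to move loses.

4

Use the standard recursion: the mover loses at a terminal position; elsewhere, the mover wins exactly when some move hands the opponent an L position.
n=0: no move → L
n=1: can move to 0, which is L ⇒ W
n=2: can move to 0, which is L ⇒ W
n=3: can move to 0, which is L ⇒ W
n=4: moves to 2(W), 3(W); every one is W ⇒ L
n=5: can move to 0, which is L ⇒ W
n=6: can move to 4, which is L ⇒ W
n=7: can move to 0, which is L ⇒ W
n=8: can move to 4, which is L ⇒ W
n=9: moves to 6(W), 8(W); every one is W ⇒ L
n=10: can move to 9, which is L ⇒ W
n=11: can move to 0, which is L ⇒ W
n=12: can move to 9, which is L ⇒ W
n=13: can move to 0, which is L ⇒ W
n=14: moves to 7(W), 12(W), 13(W); every one is W ⇒ L
n=15: can move to 14, which is L ⇒ W
n=16: can move to 14, which is L ⇒ W
n=17: can move to 0, which is L ⇒ W
n=18: can move to 9, which is L ⇒ W
n=19: can move to 0, which is L ⇒ W
n=20: moves to 10(W), 15(W), 18(W), 19(W); every one is W ⇒ L
L entries with 1 ≤ n ≤ 20 (n=0 is outside the asked range and is not counted): n = 4, 9, 14, 20; that makes 4.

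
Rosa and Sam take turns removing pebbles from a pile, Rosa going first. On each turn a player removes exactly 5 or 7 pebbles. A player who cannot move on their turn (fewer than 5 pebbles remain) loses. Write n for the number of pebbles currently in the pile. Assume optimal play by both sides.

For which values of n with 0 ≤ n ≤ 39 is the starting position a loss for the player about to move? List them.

0, 1, 2, 3, 4, 12, 13, 14, 15, 16, 24, 25, 26, 27, 28, 36, 37, 38, 39

Positions with no move are L. A position that does have a move is losing for the player to move precisely when every available move leads to a winning position for the opponent. Fill in the labels:
n=0: no move → L
n=1: no move → L
n=2: no move → L
n=3: no move → L
n=4: no move → L
n=5: W (go to 0, an L position)
n=6: W (go to 1, an L position)
n=7: W (go to 2, an L position)
n=8: W (go to 3, an L position)
n=9: W (go to 4, an L position)
n=10: W (go to 3, an L position)
n=11: W (go to 4, an L position)
n=12: L (options 7(W), 5(W) are all W)
n=13: L (options 8(W), 6(W) are all W)
n=14: L (options 9(W), 7(W) are all W)
n=15: L (options 10(W), 8(W) are all W)
n=16: L (options 11(W), 9(W) are all W)
n=17: W (go to 12, an L position)
n=18: W (go to 13, an L position)
n=19: W (go to 14, an L position)
n=20: W (go to 15, an L position)
n=21: W (go to 16, an L position)
n=22: W (go to 15, an L position)
n=23: W (go to 16, an L position)
n=24: L (options 19(W), 17(W) are all W)
n=25: L (options 20(W), 18(W) are all W)
n=26: L (options 21(W), 19(W) are all W)
n=27: L (options 22(W), 20(W) are all W)
n=28: L (options 23(W), 21(W) are all W)
n=29: W (go to 24, an L position)
n=30: W (go to 25, an L position)
n=31: W (go to 26, an L position)
n=32: W (go to 27, an L position)
n=33: W (go to 28, an L position)
n=34: W (go to 27, an L position)
n=35: W (go to 28, an L position)
n=36: L (options 31(W), 29(W) are all W)
n=37: L (options 32(W), 30(W) are all W)
n=38: L (options 33(W), 31(W) are all W)
n=39: L (options 34(W), 32(W) are all W)
The losing starting values of n are exactly the entries labelled L in this table (19 of them).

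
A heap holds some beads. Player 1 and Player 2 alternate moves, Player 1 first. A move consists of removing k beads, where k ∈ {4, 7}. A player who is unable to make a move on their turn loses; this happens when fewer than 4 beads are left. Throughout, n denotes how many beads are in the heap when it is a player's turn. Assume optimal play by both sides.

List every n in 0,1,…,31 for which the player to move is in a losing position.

0, 1, 2, 3, 11, 12, 13, 14, 22, 23, 24, 25

Use the standard recursion: the mover loses at a terminal position; elsewhere, the mover wins exactly when some move hands the opponent an L position.
n=0: no move → L
n=1: no move → L
n=2: no move → L
n=3: no move → L
n=4: →0(L), so W
n=5: →1(L), so W
n=6: →2(L), so W
n=7: →3(L), so W
n=8: →1(L), so W
n=9: →2(L), so W
n=10: →3(L), so W
n=11: →7(W), 4(W) — all W, so L
n=12: →8(W), 5(W) — all W, so L
n=13: →9(W), 6(W) — all W, so L
n=14: →10(W), 7(W) — all W, so L
n=15: →11(L), so W
n=16: →12(L), so W
n=17: →13(L), so W
n=18: →14(L), so W
n=19: →12(L), so W
n=20: →13(L), so W
n=21: →14(L), so W
n=22: →18(W), 15(W) — all W, so L
n=23: →19(W), 16(W) — all W, so L
n=24: →20(W), 17(W) — all W, so L
n=25: →21(W), 18(W) — all W, so L
n=26: →22(L), so W
n=27: →23(L), so W
n=28: →24(L), so W
n=29: →25(L), so W
n=30: →23(L), so W
n=31: →24(L), so W
The losing starting values of n are exactly the entries labelled L in this table (12 of them).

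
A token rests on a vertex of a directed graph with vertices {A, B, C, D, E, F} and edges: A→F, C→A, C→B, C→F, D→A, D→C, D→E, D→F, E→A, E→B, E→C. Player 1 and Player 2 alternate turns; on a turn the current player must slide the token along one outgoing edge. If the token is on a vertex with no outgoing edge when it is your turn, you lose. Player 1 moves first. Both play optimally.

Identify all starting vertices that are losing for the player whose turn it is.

Classify positions by backward induction: terminal positions (no move available) are L. From any other position, the mover wins iff some move reaches an L.
Every edge goes from a vertex to one that appears earlier in the order F, B, A, C, E, D, so processing vertices in that order labels each vertex after all of its successors.
F: no outgoing edge → L
B: no outgoing edge → L
A: →F(L), so W
C: →B(L), so W
E: →B(L), so W
D: →F(L), so W
The losing starting vertices are exactly the entries labelled L in this table (2 of them).

B, F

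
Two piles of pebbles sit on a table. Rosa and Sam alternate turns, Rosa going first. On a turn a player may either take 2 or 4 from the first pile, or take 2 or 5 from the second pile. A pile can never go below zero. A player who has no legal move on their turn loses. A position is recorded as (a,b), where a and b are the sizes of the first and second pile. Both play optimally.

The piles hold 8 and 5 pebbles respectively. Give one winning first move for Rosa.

Move to (4,5).

Compute win/loss labels from the base case upward. A position with no move is L. Any other position is W if it can reach an L in one move, else L.
No move ever increases a pile, so every position that can arise here has a ≤ 8 and b ≤ 5; it is enough to label the cells with 0 ≤ a ≤ 8 and 0 ≤ b ≤ 5.
Every move lowers a or b (never raises either), so fill the grid row by row in increasing a, and left to right within a row: each cell's successors are then already labelled.
      b=0  b=1  b=2  b=3  b=4  b=5
a=0:    L    L    W    W    L    W
a=1:    L    L    W    W    L    W
a=2:    W    W    L    L    W    W
a=3:    W    W    L    L    W    W
a=4:    W    W    W    W    W    L
a=5:    W    W    W    W    W    L
a=6:    L    L    W    W    L    W
a=7:    L    L    W    W    L    W
a=8:    W    W    L    L    W    W
Cells with no legal move (terminal, hence L): (0,0), (0,1), (1,0), (1,1).
The remaining L cells, each justified by listing all of its moves:
(0,4): the only move is to (0,2)(W), a W ⇒ L
(1,4): the only move is to (1,2)(W), a W ⇒ L
(2,2): moves to (0,2)(W), (2,0)(W); every one is W ⇒ L
(2,3): moves to (0,3)(W), (2,1)(W); every one is W ⇒ L
(3,2): moves to (1,2)(W), (3,0)(W); every one is W ⇒ L
(3,3): moves to (1,3)(W), (3,1)(W); every one is W ⇒ L
(4,5): moves to (2,5)(W), (0,5)(W), (4,3)(W), (4,0)(W); every one is W ⇒ L
(5,5): moves to (3,5)(W), (1,5)(W), (5,3)(W), (5,0)(W); every one is W ⇒ L
(6,0): moves to (4,0)(W), (2,0)(W); every one is W ⇒ L
(6,1): moves to (4,1)(W), (2,1)(W); every one is W ⇒ L
(6,4): moves to (4,4)(W), (2,4)(W), (6,2)(W); every one is W ⇒ L
(7,0): moves to (5,0)(W), (3,0)(W); every one is W ⇒ L
(7,1): moves to (5,1)(W), (3,1)(W); every one is W ⇒ L
(7,4): moves to (5,4)(W), (3,4)(W), (7,2)(W); every one is W ⇒ L
(8,2): moves to (6,2)(W), (4,2)(W), (8,0)(W); every one is W ⇒ L
(8,3): moves to (6,3)(W), (4,3)(W), (8,1)(W); every one is W ⇒ L
Every other cell has at least one move into one of the L cells above, so it is W.
From (8,5), the L positions reachable in one move are: (4,5), (8,3). Any move reaching one of these is winning.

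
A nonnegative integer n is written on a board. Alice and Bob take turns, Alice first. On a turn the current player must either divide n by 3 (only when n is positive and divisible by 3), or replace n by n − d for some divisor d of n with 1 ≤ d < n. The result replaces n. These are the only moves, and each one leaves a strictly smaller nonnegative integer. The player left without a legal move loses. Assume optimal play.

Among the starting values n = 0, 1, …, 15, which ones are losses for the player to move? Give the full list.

0, 1, 4, 7, 9, 11, 13, 15

Positions with no move are L. A position that does have a move is losing for the player to move precisely when every available move leads to a winning position for the opponent. Fill in the labels:
n=0: no move → L
n=1: no move → L
n=2: →1(L), so W
n=3: →1(L), so W
n=4: →2(W), 3(W) — all W, so L
n=5: →4(L), so W
n=6: →4(L), so W
n=7: →6(W) only, which is W, so L
n=8: →4(L), so W
n=9: →3(W), 6(W), 8(W) — all W, so L
n=10: →9(L), so W
n=11: →10(W) only, which is W, so L
n=12: →4(L), so W
n=13: →12(W) only, which is W, so L
n=14: →7(L), so W
n=15: →5(W), 10(W), 12(W), 14(W) — all W, so L
Reading off the rows marked L gives the requested list; there are 8 such values of n.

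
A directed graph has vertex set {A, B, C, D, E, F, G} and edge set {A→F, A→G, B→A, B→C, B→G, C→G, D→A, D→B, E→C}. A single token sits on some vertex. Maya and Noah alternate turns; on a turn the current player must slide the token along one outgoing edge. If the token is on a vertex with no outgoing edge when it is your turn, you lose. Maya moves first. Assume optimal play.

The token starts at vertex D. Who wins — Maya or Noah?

Compute win/loss labels from the base case upward. A position with no move is L. Any other position is W if it can reach an L in one move, else L.
Every edge goes from a vertex to one that appears earlier in the order G, F, C, A, B, E, D, so processing vertices in that order labels each vertex after all of its successors.
G: no outgoing edge → L
F: no outgoing edge → L
C: →G(L), so W
A: →F(L), so W
B: →G(L), so W
E: →C(W) only, which is W, so L
D: →B(W), A(W) — all W, so L
Every move from D reaches a W position, so the mover loses.

Noah wins.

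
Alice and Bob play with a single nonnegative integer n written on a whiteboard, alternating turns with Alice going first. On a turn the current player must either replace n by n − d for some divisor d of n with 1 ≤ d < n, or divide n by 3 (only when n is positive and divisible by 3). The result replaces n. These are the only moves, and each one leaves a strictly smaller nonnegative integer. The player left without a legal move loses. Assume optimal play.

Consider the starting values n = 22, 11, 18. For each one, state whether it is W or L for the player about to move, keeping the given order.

22: W, 11: L, 18: W

Positions with no move are L. A position that does have a move is losing for the player to move precisely when every available move leads to a winning position for the opponent. Fill in the labels:
n=0: no move → L
n=1: no move → L
n=2: W (go to 1, an L position)
n=3: W (go to 1, an L position)
n=4: L (options 2(W), 3(W) are all W)
n=5: W (go to 4, an L position)
n=6: W (go to 4, an L position)
n=7: L (sole option 6(W) is W)
n=8: W (go to 4, an L position)
n=9: L (options 3(W), 6(W), 8(W) are all W)
n=10: W (go to 9, an L position)
n=11: L (sole option 10(W) is W)
n=12: W (go to 4, an L position)
n=13: L (sole option 12(W) is W)
n=14: W (go to 7, an L position)
n=15: L (options 5(W), 10(W), 12(W), 14(W) are all W)
n=16: W (go to 15, an L position)
n=17: L (sole option 16(W) is W)
n=18: W (go to 9, an L position)
n=19: L (sole option 18(W) is W)
n=20: W (go to 15, an L position)
n=21: W (go to 7, an L position)
n=22: W (go to 11, an L position)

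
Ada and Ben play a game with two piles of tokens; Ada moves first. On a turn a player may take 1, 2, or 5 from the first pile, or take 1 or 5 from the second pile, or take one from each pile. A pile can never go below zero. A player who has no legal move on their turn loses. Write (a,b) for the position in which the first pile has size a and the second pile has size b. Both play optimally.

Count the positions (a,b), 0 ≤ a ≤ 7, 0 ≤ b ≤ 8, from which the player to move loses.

Compute win/loss labels from the base case upward. A position with no move is L. Any other position is W if it can reach an L in one move, else L.
Every move lowers a or b (never raises either), so fill the grid row by row in increasing a, and left to right within a row: each cell's successors are then already labelled.
      b=0  b=1  b=2  b=3  b=4  b=5  b=6  b=7  b=8
a=0:    L    W    L    W    L    W    L    W    L
a=1:    W    W    W    W    W    W    W    W    W
a=2:    W    L    W    L    W    L    W    L    W
a=3:    L    W    W    W    W    W    W    W    W
a=4:    W    W    L    W    L    W    L    W    L
a=5:    W    L    W    W    W    W    W    W    W
a=6:    L    W    W    L    W    W    W    L    W
a=7:    W    W    L    W    W    W    L    W    W
Cells with no legal move (terminal, hence L): (0,0).
The remaining L cells, each justified by listing all of its moves:
(0,2): only reaches (0,1)(W), which is W → L
(0,4): only reaches (0,3)(W), which is W → L
(0,6): only reaches (0,5)(W), (0,1)(W), all W → L
(0,8): only reaches (0,7)(W), (0,3)(W), all W → L
(2,1): only reaches (1,1)(W), (0,1)(W), (2,0)(W), (1,0)(W), all W → L
(2,3): only reaches (1,3)(W), (0,3)(W), (2,2)(W), (1,2)(W), all W → L
(2,5): only reaches (1,5)(W), (0,5)(W), (2,4)(W), (2,0)(W), (1,4)(W), all W → L
(2,7): only reaches (1,7)(W), (0,7)(W), (2,6)(W), (2,2)(W), (1,6)(W), all W → L
(3,0): only reaches (2,0)(W), (1,0)(W), all W → L
(4,2): only reaches (3,2)(W), (2,2)(W), (4,1)(W), (3,1)(W), all W → L
(4,4): only reaches (3,4)(W), (2,4)(W), (4,3)(W), (3,3)(W), all W → L
(4,6): only reaches (3,6)(W), (2,6)(W), (4,5)(W), (4,1)(W), (3,5)(W), all W → L
(4,8): only reaches (3,8)(W), (2,8)(W), (4,7)(W), (4,3)(W), (3,7)(W), all W → L
(5,1): only reaches (4,1)(W), (3,1)(W), (0,1)(W), (5,0)(W), (4,0)(W), all W → L
(6,0): only reaches (5,0)(W), (4,0)(W), (1,0)(W), all W → L
(6,3): only reaches (5,3)(W), (4,3)(W), (1,3)(W), (6,2)(W), (5,2)(W), all W → L
(6,7): only reaches (5,7)(W), (4,7)(W), (1,7)(W), (6,6)(W), (6,2)(W), (5,6)(W), all W → L
(7,2): only reaches (6,2)(W), (5,2)(W), (2,2)(W), (7,1)(W), (6,1)(W), all W → L
(7,6): only reaches (6,6)(W), (5,6)(W), (2,6)(W), (7,5)(W), (7,1)(W), (6,5)(W), all W → L
Every other cell has at least one move into one of the L cells above, so it is W.
L cells per row: a=0: 5, a=1: 0, a=2: 4, a=3: 1, a=4: 4, a=5: 1, a=6: 3, a=7: 2; total 20.

20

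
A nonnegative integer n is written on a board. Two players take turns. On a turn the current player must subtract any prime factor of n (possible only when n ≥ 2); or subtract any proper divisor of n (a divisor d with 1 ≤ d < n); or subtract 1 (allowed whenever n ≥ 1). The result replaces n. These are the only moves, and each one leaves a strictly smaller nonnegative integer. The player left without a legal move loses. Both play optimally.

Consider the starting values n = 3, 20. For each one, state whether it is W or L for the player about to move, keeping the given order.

Use the standard recursion: the mover loses at a terminal position; elsewhere, the mover wins exactly when some move hands the opponent an L position.
n=0: no move → L
n=1: can move to 0, which is L ⇒ W
n=2: can move to 0, which is L ⇒ W
n=3: can move to 0, which is L ⇒ W
n=4: moves to 2(W), 3(W); every one is W ⇒ L
n=5: can move to 0, which is L ⇒ W
n=6: can move to 4, which is L ⇒ W
n=7: can move to 0, which is L ⇒ W
n=8: can move to 4, which is L ⇒ W
n=9: moves to 6(W), 8(W); every one is W ⇒ L
n=10: can move to 9, which is L ⇒ W
n=11: can move to 0, which is L ⇒ W
n=12: can move to 9, which is L ⇒ W
n=13: can move to 0, which is L ⇒ W
n=14: moves to 7(W), 12(W), 13(W); every one is W ⇒ L
n=15: can move to 14, which is L ⇒ W
n=16: can move to 14, which is L ⇒ W
n=17: can move to 0, which is L ⇒ W
n=18: can move to 9, which is L ⇒ W
n=19: can move to 0, which is L ⇒ W
n=20: moves to 10(W), 15(W), 16(W), 18(W), 19(W); every one is W ⇒ L

3: W, 20: L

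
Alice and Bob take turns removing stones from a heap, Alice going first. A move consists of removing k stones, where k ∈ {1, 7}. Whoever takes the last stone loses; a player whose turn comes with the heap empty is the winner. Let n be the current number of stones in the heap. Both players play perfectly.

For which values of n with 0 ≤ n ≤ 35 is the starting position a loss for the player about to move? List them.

1, 3, 5, 7, 9, 11, 13, 15, 17, 19, 21, 23, 25, 27, 29, 31, 33, 35

Positions with no move are W. A position that does have a move is losing for the player to move precisely when every available move leads to a winning position for the opponent. Fill in the labels:
n=0: no move; the opponent has just taken the last stone and therefore loses → W
n=1: only reaches 0(W), which is W → L
n=2: reaches L-position 1 → W
n=3: only reaches 2(W), which is W → L
n=4: reaches L-position 3 → W
n=5: only reaches 4(W), which is W → L
n=6: reaches L-position 5 → W
n=7: only reaches 6(W), 0(W), all W → L
n=8: reaches L-position 7 → W
n=9: only reaches 8(W), 2(W), all W → L
n=10: reaches L-position 9 → W
n=11: only reaches 10(W), 4(W), all W → L
n=12: reaches L-position 11 → W
n=13: only reaches 12(W), 6(W), all W → L
n=14: reaches L-position 13 → W
n=15: only reaches 14(W), 8(W), all W → L
n=16: reaches L-position 15 → W
n=17: only reaches 16(W), 10(W), all W → L
n=18: reaches L-position 17 → W
n=19: only reaches 18(W), 12(W), all W → L
n=20: reaches L-position 19 → W
n=21: only reaches 20(W), 14(W), all W → L
n=22: reaches L-position 21 → W
n=23: only reaches 22(W), 16(W), all W → L
n=24: reaches L-position 23 → W
n=25: only reaches 24(W), 18(W), all W → L
n=26: reaches L-position 25 → W
n=27: only reaches 26(W), 20(W), all W → L
n=28: reaches L-position 27 → W
n=29: only reaches 28(W), 22(W), all W → L
n=30: reaches L-position 29 → W
n=31: only reaches 30(W), 24(W), all W → L
n=32: reaches L-position 31 → W
n=33: only reaches 32(W), 26(W), all W → L
n=34: reaches L-position 33 → W
n=35: only reaches 34(W), 28(W), all W → L
The losing starting values of n are exactly the entries labelled L in this table (18 of them).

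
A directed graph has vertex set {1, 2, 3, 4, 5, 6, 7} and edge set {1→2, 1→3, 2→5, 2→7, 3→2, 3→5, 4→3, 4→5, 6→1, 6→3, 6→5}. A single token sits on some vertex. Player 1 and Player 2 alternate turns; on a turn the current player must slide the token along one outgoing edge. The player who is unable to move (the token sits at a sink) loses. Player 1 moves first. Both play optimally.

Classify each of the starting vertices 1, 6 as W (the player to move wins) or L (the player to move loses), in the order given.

1: L, 6: W

Work bottom-up. With no move the player to move loses. Otherwise the position is W if at least one move leads to an L position for the opponent, and L if every move leads to a W.
Every edge goes from a vertex to one that appears earlier in the order 5, 7, 2, 3, 1, 4, 6, so processing vertices in that order labels each vertex after all of its successors.
5: no outgoing edge → L
7: no outgoing edge → L
2: reaches L-position 7 → W
3: reaches L-position 5 → W
1: only reaches 3(W), 2(W), all W → L
4: reaches L-position 5 → W
6: reaches L-position 1 → W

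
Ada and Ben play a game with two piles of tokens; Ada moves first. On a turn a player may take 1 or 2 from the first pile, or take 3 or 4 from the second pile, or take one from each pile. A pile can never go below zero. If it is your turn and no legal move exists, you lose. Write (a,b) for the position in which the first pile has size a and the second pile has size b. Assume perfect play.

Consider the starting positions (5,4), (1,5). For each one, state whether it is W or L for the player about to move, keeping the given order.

Build the W/L table. Terminal = L. A non-terminal position is W if it has a move to some L; otherwise it is L.
No move ever increases a pile, so every position that can arise here has a ≤ 5 and b ≤ 5; it is enough to label the cells with 0 ≤ a ≤ 5 and 0 ≤ b ≤ 5.
Every move lowers a or b (never raises either), so fill the grid row by row in increasing a, and left to right within a row: each cell's successors are then already labelled.
      b=0  b=1  b=2  b=3  b=4  b=5
a=0:    L    L    L    W    W    W
a=1:    W    W    W    W    L    L
a=2:    W    W    W    L    W    W
a=3:    L    L    L    W    W    W
a=4:    W    W    W    W    L    L
a=5:    W    W    W    L    W    W
Cells with no legal move (terminal, hence L): (0,0), (0,1), (0,2).
The remaining L cells, each justified by listing all of its moves:
(1,4): →(0,4)(W), (1,1)(W), (1,0)(W), (0,3)(W) — all W, so L
(1,5): →(0,5)(W), (1,2)(W), (1,1)(W), (0,4)(W) — all W, so L
(2,3): →(1,3)(W), (0,3)(W), (2,0)(W), (1,2)(W) — all W, so L
(3,0): →(2,0)(W), (1,0)(W) — all W, so L
(3,1): →(2,1)(W), (1,1)(W), (2,0)(W) — all W, so L
(3,2): →(2,2)(W), (1,2)(W), (2,1)(W) — all W, so L
(4,4): →(3,4)(W), (2,4)(W), (4,1)(W), (4,0)(W), (3,3)(W) — all W, so L
(4,5): →(3,5)(W), (2,5)(W), (4,2)(W), (4,1)(W), (3,4)(W) — all W, so L
(5,3): →(4,3)(W), (3,3)(W), (5,0)(W), (4,2)(W) — all W, so L
Every other cell has at least one move into one of the L cells above, so it is W.
(5,4): the move to (4,4) reaches an L cell, so W
(1,5): one of the L cells justified above, so L

(5,4): W, (1,5): L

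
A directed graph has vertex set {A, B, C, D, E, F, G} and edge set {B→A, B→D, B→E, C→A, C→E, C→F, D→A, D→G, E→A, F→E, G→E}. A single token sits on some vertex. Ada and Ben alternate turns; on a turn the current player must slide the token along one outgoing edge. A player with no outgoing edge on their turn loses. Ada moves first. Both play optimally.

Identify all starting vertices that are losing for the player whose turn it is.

A, F, G

Work bottom-up. With no move the player to move loses. Otherwise the position is W if at least one move leads to an L position for the opponent, and L if every move leads to a W.
Every edge goes from a vertex to one that appears earlier in the order A, E, G, F, D, C, B, so processing vertices in that order labels each vertex after all of its successors.
A: no outgoing edge → L
E: →A(L), so W
G: →E(W) only, which is W, so L
F: →E(W) only, which is W, so L
D: →G(L), so W
C: →F(L), so W
B: →A(L), so W
The losing starting vertices are exactly the entries labelled L in this table (3 of them).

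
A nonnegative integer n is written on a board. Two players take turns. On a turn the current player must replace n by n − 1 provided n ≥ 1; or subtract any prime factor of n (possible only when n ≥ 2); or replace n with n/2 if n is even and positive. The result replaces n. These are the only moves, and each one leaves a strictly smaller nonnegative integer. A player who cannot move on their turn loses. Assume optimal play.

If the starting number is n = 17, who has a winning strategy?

The first player wins.

Classify positions by backward induction: terminal positions (no move available) are L. From any other position, the mover wins iff some move reaches an L.
n=0: no move → L
n=1: →0(L), so W
n=2: →0(L), so W
n=3: →0(L), so W
n=4: →2(W), 3(W) — all W, so L
n=5: →0(L), so W
n=6: →4(L), so W
n=7: →0(L), so W
n=8: →4(L), so W
n=9: →6(W), 8(W) — all W, so L
n=10: →9(L), so W
n=11: →0(L), so W
n=12: →9(L), so W
n=13: →0(L), so W
n=14: →7(W), 12(W), 13(W) — all W, so L
n=15: →14(L), so W
n=16: →14(L), so W
n=17: →0(L), so W
From 17 the player to move can move to 0, reaching an L position.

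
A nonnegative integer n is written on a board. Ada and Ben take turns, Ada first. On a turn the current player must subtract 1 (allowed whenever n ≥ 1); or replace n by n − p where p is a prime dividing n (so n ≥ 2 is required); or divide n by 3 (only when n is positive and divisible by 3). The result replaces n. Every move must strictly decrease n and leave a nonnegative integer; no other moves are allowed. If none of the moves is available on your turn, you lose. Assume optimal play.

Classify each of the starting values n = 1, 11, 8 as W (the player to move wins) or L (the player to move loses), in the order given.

1: W, 11: W, 8: L

Classify positions by backward induction: terminal positions (no move available) are L. From any other position, the mover wins iff some move reaches an L.
n=0: no move → L
n=1: →0(L), so W
n=2: →0(L), so W
n=3: →0(L), so W
n=4: →2(W), 3(W) — all W, so L
n=5: →0(L), so W
n=6: →4(L), so W
n=7: →0(L), so W
n=8: →6(W), 7(W) — all W, so L
n=9: →8(L), so W
n=10: →8(L), so W
n=11: →0(L), so W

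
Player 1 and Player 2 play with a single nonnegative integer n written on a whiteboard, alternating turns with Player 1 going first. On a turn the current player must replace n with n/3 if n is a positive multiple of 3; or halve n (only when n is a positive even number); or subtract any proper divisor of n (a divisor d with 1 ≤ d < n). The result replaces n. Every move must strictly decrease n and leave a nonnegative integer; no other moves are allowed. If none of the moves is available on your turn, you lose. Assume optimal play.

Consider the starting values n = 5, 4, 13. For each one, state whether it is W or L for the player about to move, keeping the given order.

5: W, 4: L, 13: L

Classify positions by backward induction: terminal positions (no move available) are L. From any other position, the mover wins iff some move reaches an L.
n=0: no move → L
n=1: no move → L
n=2: W (go to 1, an L position)
n=3: W (go to 1, an L position)
n=4: L (options 2(W), 3(W) are all W)
n=5: W (go to 4, an L position)
n=6: W (go to 4, an L position)
n=7: L (sole option 6(W) is W)
n=8: W (go to 4, an L position)
n=9: L (options 3(W), 6(W), 8(W) are all W)
n=10: W (go to 9, an L position)
n=11: L (sole option 10(W) is W)
n=12: W (go to 4, an L position)
n=13: L (sole option 12(W) is W)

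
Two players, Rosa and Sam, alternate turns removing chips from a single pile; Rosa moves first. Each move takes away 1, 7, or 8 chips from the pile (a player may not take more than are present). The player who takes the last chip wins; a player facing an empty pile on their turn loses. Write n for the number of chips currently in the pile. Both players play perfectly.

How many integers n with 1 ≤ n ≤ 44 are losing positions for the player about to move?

11

Classify positions by backward induction: terminal positions (no move available) are L. From any other position, the mover wins iff some move reaches an L.
n=0: no move → L
n=1: →0(L), so W
n=2: →1(W) only, which is W, so L
n=3: →2(L), so W
n=4: →3(W) only, which is W, so L
n=5: →4(L), so W
n=6: →5(W) only, which is W, so L
n=7: →6(L), so W
n=8: →0(L), so W
n=9: →2(L), so W
n=10: →2(L), so W
n=11: →4(L), so W
n=12: →4(L), so W
n=13: →6(L), so W
n=14: →6(L), so W
n=15: →14(W), 8(W), 7(W) — all W, so L
n=16: →15(L), so W
n=17: →16(W), 10(W), 9(W) — all W, so L
n=18: →17(L), so W
n=19: →18(W), 12(W), 11(W) — all W, so L
n=20: →19(L), so W
n=21: →20(W), 14(W), 13(W) — all W, so L
n=22: →21(L), so W
n=23: →15(L), so W
n=24: →17(L), so W
n=25: →17(L), so W
n=26: →19(L), so W
n=27: →19(L), so W
n=28: →21(L), so W
n=29: →21(L), so W
n=30: →29(W), 23(W), 22(W) — all W, so L
n=31: →30(L), so W
n=32: →31(W), 25(W), 24(W) — all W, so L
n=33: →32(L), so W
n=34: →33(W), 27(W), 26(W) — all W, so L
n=35: →34(L), so W
n=36: →35(W), 29(W), 28(W) — all W, so L
n=37: →36(L), so W
n=38: →30(L), so W
n=39: →32(L), so W
n=40: →32(L), so W
n=41: →34(L), so W
n=42: →34(L), so W
n=43: →36(L), so W
n=44: →36(L), so W
L entries with 1 ≤ n ≤ 44 (n=0 is outside the asked range and is not counted): n = 2, 4, 6, 15, 17, 19, 21, 30, 32, 34, 36; that makes 11.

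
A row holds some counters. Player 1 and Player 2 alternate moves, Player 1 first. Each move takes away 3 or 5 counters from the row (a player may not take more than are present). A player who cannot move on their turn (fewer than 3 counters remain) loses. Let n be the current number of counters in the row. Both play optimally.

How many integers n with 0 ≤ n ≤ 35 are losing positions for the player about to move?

Label each position W (a win for the player to move) or L (a loss). A position with no legal move is L; any other position is W exactly when some move reaches an L, and L when every move reaches a W.
n=0: no move → L
n=1: no move → L
n=2: no move → L
n=3: →0(L), so W
n=4: →1(L), so W
n=5: →2(L), so W
n=6: →1(L), so W
n=7: →2(L), so W
n=8: →5(W), 3(W) — all W, so L
n=9: →6(W), 4(W) — all W, so L
n=10: →7(W), 5(W) — all W, so L
n=11: →8(L), so W
n=12: →9(L), so W
n=13: →10(L), so W
n=14: →9(L), so W
n=15: →10(L), so W
n=16: →13(W), 11(W) — all W, so L
n=17: →14(W), 12(W) — all W, so L
n=18: →15(W), 13(W) — all W, so L
n=19: →16(L), so W
n=20: →17(L), so W
n=21: →18(L), so W
n=22: →17(L), so W
n=23: →18(L), so W
n=24: →21(W), 19(W) — all W, so L
n=25: →22(W), 20(W) — all W, so L
n=26: →23(W), 21(W) — all W, so L
n=27: →24(L), so W
n=28: →25(L), so W
n=29: →26(L), so W
n=30: →25(L), so W
n=31: →26(L), so W
n=32: →29(W), 27(W) — all W, so L
n=33: →30(W), 28(W) — all W, so L
n=34: →31(W), 29(W) — all W, so L
n=35: →32(L), so W
L entries with 0 ≤ n ≤ 35: n = 0, 1, 2, 8, 9, 10, 16, 17, 18, 24, 25, 26, 32, 33, 34; that makes 15.

15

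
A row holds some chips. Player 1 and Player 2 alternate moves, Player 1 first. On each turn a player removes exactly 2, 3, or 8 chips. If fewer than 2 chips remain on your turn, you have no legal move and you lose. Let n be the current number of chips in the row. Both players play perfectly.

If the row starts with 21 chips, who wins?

Player 2 wins.

Label each position W (a win for the player to move) or L (a loss). A position with no legal move is L; any other position is W exactly when some move reaches an L, and L when every move reaches a W.
n=0: no move → L
n=1: no move → L
n=2: W (go to 0, an L position)
n=3: W (go to 1, an L position)
n=4: W (go to 1, an L position)
n=5: L (options 3(W), 2(W) are all W)
n=6: L (options 4(W), 3(W) are all W)
n=7: W (go to 5, an L position)
n=8: W (go to 6, an L position)
n=9: W (go to 6, an L position)
n=10: L (options 8(W), 7(W), 2(W) are all W)
n=11: L (options 9(W), 8(W), 3(W) are all W)
n=12: W (go to 10, an L position)
n=13: W (go to 11, an L position)
n=14: W (go to 11, an L position)
n=15: L (options 13(W), 12(W), 7(W) are all W)
n=16: L (options 14(W), 13(W), 8(W) are all W)
n=17: W (go to 15, an L position)
n=18: W (go to 16, an L position)
n=19: W (go to 16, an L position)
n=20: L (options 18(W), 17(W), 12(W) are all W)
n=21: L (options 19(W), 18(W), 13(W) are all W)
Every move from 21 reaches a W position, so the mover loses.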